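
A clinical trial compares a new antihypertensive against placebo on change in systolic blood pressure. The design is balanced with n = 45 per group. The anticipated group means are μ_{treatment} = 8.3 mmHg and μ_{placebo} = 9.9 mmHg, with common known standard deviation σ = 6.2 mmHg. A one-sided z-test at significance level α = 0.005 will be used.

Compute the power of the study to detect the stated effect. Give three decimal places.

Standardized effect: d = |μ_{treatment} − μ_{placebo}| / σ = |8.3 − 9.9| / 6.2 = 0.2581
Noncentrality parameter: δ = d·√(n/2) = 0.2581 × √(45/2) = 1.2241
One-sided α = 0.005 → critical value z_{0.005} = 2.576.
Power = Φ(δ − 2.576) = Φ(-1.352) = 0.0882.

Power ≈ 0.088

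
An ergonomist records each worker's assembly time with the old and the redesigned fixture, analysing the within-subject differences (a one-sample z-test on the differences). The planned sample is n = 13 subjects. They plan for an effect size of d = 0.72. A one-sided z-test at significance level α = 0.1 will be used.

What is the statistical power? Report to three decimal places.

Power ≈ 0.906

Noncentrality parameter: δ = d·√n = 0.72 × √13 = 2.5960
Critical value for a one-sided test at α = 0.1: z_α = 1.282.
Power = Φ(δ − 1.282) = Φ(1.314) = 0.9057.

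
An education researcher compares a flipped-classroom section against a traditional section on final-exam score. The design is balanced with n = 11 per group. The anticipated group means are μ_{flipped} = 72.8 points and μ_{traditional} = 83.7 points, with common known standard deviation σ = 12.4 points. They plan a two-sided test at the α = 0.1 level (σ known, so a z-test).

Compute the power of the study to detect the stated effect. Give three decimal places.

Standardized effect: d = |μ_{flipped} − μ_{traditional}| / σ = |72.8 − 83.7| / 12.4 = 0.8790
Noncentrality parameter: δ = d·√(n/2) = 0.8790 × √(11/2) = 2.0615
Two-sided α = 0.1 → critical value z_{0.05} = 1.645.
Power = Φ(δ − 1.645) + Φ(−δ − 1.645) = Φ(0.417) + Φ(-3.706) = 0.6615 + 0.0001 = 0.6616.

Power ≈ 0.662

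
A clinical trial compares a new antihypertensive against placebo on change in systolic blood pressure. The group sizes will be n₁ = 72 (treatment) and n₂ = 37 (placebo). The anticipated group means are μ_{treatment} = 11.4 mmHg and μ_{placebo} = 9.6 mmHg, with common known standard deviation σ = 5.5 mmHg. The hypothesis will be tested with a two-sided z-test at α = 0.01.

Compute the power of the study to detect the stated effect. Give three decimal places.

Standardized effect: d = |μ_{treatment} − μ_{placebo}| / σ = |11.4 − 9.6| / 5.5 = 0.3273
Noncentrality parameter: δ = d / √(1/n₁ + 1/n₂) = 0.3273 / √(1/72 + 1/37) = 1.6179
Critical value for a two-sided test at α = 0.01: z_{α/2} = 2.576.
Power = Φ(δ − 2.576) + Φ(−δ − 2.576) = Φ(-0.958) + Φ(-4.194) = 0.1691 + 0.0000 = 0.1691.

Power ≈ 0.169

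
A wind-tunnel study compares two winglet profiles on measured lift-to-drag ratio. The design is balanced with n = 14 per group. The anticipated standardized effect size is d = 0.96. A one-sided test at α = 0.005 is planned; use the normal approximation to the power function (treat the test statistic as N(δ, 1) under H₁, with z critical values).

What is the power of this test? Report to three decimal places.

Noncentrality parameter: δ = d·√(n/2) = 0.96 × √(14/2) = 2.5399
Critical value for a one-sided test at α = 0.005: z_α = 2.576.
Power = P(Z > 2.576 − δ) = Φ(-0.036) = 0.4857.

Power ≈ 0.486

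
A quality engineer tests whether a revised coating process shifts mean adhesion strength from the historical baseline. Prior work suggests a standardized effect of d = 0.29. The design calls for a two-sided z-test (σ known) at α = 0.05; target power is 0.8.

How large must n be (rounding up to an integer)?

Set Φ(δ − 1.960) = 0.8; then δ − 1.960 = Φ⁻¹(0.8) = 0.842, giving δ = 2.802.
(For δ > 0 the lower-tail rejection region contributes negligibly to power, so the one-term inversion is standard.)
δ = d·√n ⇒ n = (δ/d)² = (2.802 / 0.29)² = 93.33.
Rounding up, n = 94.

n = 94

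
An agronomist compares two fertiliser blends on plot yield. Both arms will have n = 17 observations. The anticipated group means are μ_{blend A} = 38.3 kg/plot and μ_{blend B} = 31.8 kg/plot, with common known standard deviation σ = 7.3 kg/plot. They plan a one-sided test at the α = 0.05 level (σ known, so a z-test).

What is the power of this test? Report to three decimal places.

Standardized effect: d = |μ_{blend A} − μ_{blend B}| / σ = |38.3 − 31.8| / 7.3 = 0.8904
Noncentrality parameter: δ = d·√(n/2) = 0.8904 × √(17/2) = 2.5960
Critical value for a one-sided test at α = 0.05: z_α = 1.645.
Power = P(Z > 1.645 − δ) = Φ(0.951) = 0.8292.

Power ≈ 0.829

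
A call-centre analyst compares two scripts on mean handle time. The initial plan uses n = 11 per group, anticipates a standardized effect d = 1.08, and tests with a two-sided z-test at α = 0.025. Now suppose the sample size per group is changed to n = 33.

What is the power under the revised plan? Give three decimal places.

With n = 33 per group: δ = d·√(n/2) = 1.08 × √(33/2) = 4.3870. Critical value z_{0.0125} = 2.241.
Revised power = Φ(δ − 2.241) + Φ(−δ − 2.241) = Φ(2.146) + Φ(-6.628) = 0.9840 + 0.0000 = 0.9840.

Power ≈ 0.984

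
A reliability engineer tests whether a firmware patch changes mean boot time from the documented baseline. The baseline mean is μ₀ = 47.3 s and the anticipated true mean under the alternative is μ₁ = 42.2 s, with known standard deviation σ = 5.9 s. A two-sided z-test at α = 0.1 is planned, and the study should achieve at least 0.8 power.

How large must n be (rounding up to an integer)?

n = 9

Standardized effect: d = |μ₁ − μ₀| / σ = |42.2 − 47.3| / 5.9 = 0.8644
Set Φ(δ − 1.645) = 0.8; then δ − 1.645 = Φ⁻¹(0.8) = 0.842, giving δ = 2.486.
(The Φ(−δ − z_{α/2}) term is vanishingly small for δ > 0 and is dropped in the standard sample-size formula.)
δ = d·√n ⇒ n = (δ/d)² = (2.486 / 0.8644)² = 8.27.
Round up to the next whole unit.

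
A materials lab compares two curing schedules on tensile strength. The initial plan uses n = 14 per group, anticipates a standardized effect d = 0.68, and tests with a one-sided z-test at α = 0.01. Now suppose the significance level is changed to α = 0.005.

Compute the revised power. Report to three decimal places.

δ = d·√(n/2) = 0.68 × √(14/2) = 1.7991 (unchanged). New critical value: z_{0.005} = 2.576.
Revised power = P(Z > 2.576 − δ) = Φ(-0.777) = 0.2187.

Power ≈ 0.219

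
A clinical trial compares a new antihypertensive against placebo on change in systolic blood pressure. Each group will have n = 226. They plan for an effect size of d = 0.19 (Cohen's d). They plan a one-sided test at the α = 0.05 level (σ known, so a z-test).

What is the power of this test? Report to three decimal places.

Noncentrality parameter: δ = d·√(n/2) = 0.19 × √(226/2) = 2.0197
Critical value for a one-sided test at α = 0.05: z_α = 1.645.
Power = Φ(δ − 1.645) = Φ(0.375) = 0.6461.

Power ≈ 0.646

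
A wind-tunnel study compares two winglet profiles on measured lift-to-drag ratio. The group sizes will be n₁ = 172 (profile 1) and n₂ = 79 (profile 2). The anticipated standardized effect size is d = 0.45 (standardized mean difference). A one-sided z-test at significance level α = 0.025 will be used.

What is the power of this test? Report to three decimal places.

Power ≈ 0.912

Noncentrality parameter: δ = d / √(1/n₁ + 1/n₂) = 0.45 / √(1/172 + 1/79) = 3.3110
Critical value for a one-sided test at α = 0.025: z_α = 1.960.
Power = Φ(δ − 1.960) = Φ(1.351) = 0.9117.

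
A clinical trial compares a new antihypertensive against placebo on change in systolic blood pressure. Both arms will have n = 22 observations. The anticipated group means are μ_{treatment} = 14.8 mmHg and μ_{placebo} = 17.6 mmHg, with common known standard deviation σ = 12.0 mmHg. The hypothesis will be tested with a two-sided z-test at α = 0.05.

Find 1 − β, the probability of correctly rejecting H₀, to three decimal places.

Power ≈ 0.121

Standardized effect: d = |μ_{treatment} − μ_{placebo}| / σ = |14.8 − 17.6| / 12.0 = 0.2333
Noncentrality parameter: δ = d·√(n/2) = 0.2333 × √(22/2) = 0.7739
Two-sided α = 0.05 → critical value z_{0.025} = 1.960.
Power = Φ(δ − 1.960) + Φ(−δ − 1.960) = Φ(-1.186) + Φ(-2.734) = 0.1178 + 0.0031 = 0.1209.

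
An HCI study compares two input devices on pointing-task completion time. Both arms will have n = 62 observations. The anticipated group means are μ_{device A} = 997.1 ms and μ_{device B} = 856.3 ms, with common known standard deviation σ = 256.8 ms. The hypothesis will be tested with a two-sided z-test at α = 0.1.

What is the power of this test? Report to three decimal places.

Standardized effect: d = |μ_{device A} − μ_{device B}| / σ = |997.1 − 856.3| / 256.8 = 0.5483
Noncentrality parameter: δ = d·√(n/2) = 0.5483 × √(62/2) = 3.0527
Critical value for a two-sided test at α = 0.1: z_{α/2} = 1.645.
Power = Φ(δ − 1.645) + Φ(−δ − 1.645) = Φ(1.408) + Φ(-4.698) = 0.9204 + 0.0000 = 0.9204.

Power ≈ 0.920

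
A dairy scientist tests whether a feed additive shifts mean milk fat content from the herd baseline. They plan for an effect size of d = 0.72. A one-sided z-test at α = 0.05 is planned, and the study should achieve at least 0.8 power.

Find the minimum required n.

Set Φ(δ − 1.645) = 0.8; then δ − 1.645 = Φ⁻¹(0.8) = 0.842, giving δ = 2.486.
δ = d·√n ⇒ n = (δ/d)² = (2.486 / 0.72)² = 11.93.
Round up to the next whole unit.

n = 12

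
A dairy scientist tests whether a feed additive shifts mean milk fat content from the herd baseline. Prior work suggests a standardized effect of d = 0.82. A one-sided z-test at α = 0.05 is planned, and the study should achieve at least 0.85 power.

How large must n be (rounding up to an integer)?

For power 0.85 need Φ(δ − z_{0.05}) = 0.85, so δ = z_{0.05} + z_{0.15} = 1.645 + 1.036 = 2.681.
δ = d·√n ⇒ n = (δ/d)² = (2.681 / 0.82)² = 10.69.
Round up to the next whole unit.

n = 11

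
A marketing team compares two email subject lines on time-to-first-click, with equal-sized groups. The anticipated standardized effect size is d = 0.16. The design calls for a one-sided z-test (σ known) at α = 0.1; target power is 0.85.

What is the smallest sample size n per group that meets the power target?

n = 420 per group

For power 0.85 need Φ(δ − z_{0.1}) = 0.85, so δ = z_{0.1} + z_{0.15} = 1.282 + 1.036 = 2.318.
δ = d·√(n/2) ⇒ n = 2(δ/d)² = 2 × (2.318 / 0.16)² = 419.77.
Rounding up, n = 420 per group.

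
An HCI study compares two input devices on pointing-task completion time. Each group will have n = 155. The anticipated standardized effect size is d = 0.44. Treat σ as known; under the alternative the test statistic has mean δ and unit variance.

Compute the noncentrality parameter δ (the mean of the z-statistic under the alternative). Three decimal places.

δ = d·√(n/2) = 0.44 × √(155/2) = 3.8735

δ ≈ 3.873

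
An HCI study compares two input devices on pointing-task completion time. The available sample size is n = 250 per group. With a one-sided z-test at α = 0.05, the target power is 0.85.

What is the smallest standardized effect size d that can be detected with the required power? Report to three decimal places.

d ≈ 0.240

Need Φ(δ − 1.645) = 0.85, so δ = 1.645 + 1.036 = 2.681.
δ = d·√(n/2) ⇒ d = δ/√(n/2) = 2.681/√(250/2) = 0.2398.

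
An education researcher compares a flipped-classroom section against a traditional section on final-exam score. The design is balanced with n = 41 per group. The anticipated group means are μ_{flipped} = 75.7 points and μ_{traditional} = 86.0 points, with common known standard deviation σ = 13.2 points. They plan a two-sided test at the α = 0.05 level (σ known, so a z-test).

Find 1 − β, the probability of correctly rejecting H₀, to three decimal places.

Power ≈ 0.942

Standardized effect: d = |μ_{flipped} − μ_{traditional}| / σ = |75.7 − 86.0| / 13.2 = 0.7803
Noncentrality parameter: δ = d·√(n/2) = 0.7803 × √(41/2) = 3.5330
Two-sided α = 0.05 → critical value z_{0.025} = 1.960.
Power = Φ(δ − 1.960) + Φ(−δ − 1.960) = Φ(1.573) + Φ(-5.493) = 0.9421 + 0.0000 = 0.9421.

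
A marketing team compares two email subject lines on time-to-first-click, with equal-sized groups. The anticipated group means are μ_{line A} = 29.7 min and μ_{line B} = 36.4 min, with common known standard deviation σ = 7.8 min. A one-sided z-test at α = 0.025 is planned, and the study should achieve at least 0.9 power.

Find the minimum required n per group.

Standardized effect: d = |μ_{line A} − μ_{line B}| / σ = |29.7 − 36.4| / 7.8 = 0.8590
Set Φ(δ − 1.960) = 0.9; then δ − 1.960 = Φ⁻¹(0.9) = 1.282, giving δ = 3.242.
δ = d·√(n/2) ⇒ n = 2(δ/d)² = 2 × (3.242 / 0.8590)² = 28.48.
Round up to the next whole unit.

n = 29 per group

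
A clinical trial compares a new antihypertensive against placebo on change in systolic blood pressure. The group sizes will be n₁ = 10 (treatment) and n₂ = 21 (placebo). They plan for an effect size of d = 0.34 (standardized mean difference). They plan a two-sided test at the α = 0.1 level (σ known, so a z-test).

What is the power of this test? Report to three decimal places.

Noncentrality parameter: δ = d / √(1/n₁ + 1/n₂) = 0.34 / √(1/10 + 1/21) = 0.8849
Critical value for a two-sided test at α = 0.1: z_{α/2} = 1.645.
Power = Φ(δ − 1.645) + Φ(−δ − 1.645) = Φ(-0.760) + Φ(-2.530) = 0.2236 + 0.0057 = 0.2294.

Power ≈ 0.229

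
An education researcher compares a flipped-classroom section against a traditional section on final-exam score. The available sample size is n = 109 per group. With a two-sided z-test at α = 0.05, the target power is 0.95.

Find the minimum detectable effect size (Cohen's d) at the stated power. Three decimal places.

Need Φ(δ − 1.960) = 0.95, so δ = 1.960 + 1.645 = 3.605.
(The second rejection-region term Φ(−δ − z_{α/2}) is negligible and dropped.)
δ = d·√(n/2) ⇒ d = δ/√(n/2) = 3.605/√(109/2) = 0.4883.

d ≈ 0.488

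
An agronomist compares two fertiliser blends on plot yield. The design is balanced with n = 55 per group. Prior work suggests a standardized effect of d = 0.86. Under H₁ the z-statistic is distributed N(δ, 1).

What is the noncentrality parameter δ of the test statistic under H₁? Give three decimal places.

The noncentrality parameter scales effect size by the design's sample-size factor: δ = d·√(n/2) = 0.86 × √(55/2) = 4.5099

δ ≈ 4.510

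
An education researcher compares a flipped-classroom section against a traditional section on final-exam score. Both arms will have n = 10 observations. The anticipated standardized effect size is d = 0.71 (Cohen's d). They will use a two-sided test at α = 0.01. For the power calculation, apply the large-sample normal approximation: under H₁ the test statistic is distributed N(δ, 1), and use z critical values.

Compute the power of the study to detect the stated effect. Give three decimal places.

Noncentrality parameter: δ = d·√(n/2) = 0.71 × √(10/2) = 1.5876
Critical value for a two-sided test at α = 0.01: z_{α/2} = 2.576.
Power = Φ(δ − 2.576) + Φ(−δ − 2.576) = Φ(-0.988) + Φ(-4.163) = 0.1615 + 0.0000 = 0.1615.

Power ≈ 0.162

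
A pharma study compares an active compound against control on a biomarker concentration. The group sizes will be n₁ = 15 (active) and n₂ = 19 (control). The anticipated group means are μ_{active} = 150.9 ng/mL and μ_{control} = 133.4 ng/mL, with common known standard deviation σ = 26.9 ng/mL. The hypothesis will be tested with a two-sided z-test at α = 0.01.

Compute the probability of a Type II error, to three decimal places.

β ≈ 0.756

Standardized effect: d = |μ_{active} − μ_{control}| / σ = |150.9 − 133.4| / 26.9 = 0.6506
Noncentrality parameter: λ = d / √(1/n₁ + 1/n₂) = 0.6506 / √(1/15 + 1/19) = 1.8835
Two-sided α = 0.01 → critical value z_{0.005} = 2.576.
Power = Φ(λ − 2.576) + Φ(−λ − 2.576) = Φ(-0.692) + Φ(-4.459) = 0.2444 + 0.0000 = 0.2444.
Type II error: β = 1 − power = 1 − 0.2444 = 0.7556.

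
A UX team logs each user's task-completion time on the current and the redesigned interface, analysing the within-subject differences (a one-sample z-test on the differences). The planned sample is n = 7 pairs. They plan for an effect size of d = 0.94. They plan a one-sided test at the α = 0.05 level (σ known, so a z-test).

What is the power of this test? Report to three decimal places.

Noncentrality parameter: δ = d·√n = 0.94 × √7 = 2.4870
Critical value for a one-sided test at α = 0.05: z_α = 1.645.
Power = P(Z > 1.645 − δ) = Φ(0.842) = 0.8001.

Power ≈ 0.800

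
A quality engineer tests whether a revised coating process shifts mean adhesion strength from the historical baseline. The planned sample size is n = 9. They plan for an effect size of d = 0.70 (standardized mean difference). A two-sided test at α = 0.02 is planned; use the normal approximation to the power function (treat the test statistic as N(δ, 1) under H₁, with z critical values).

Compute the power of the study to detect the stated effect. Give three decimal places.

Power ≈ 0.410

Noncentrality parameter: δ = d·√n = 0.70 × √9 = 2.1000
Critical value for a two-sided test at α = 0.02: z_{α/2} = 2.326.
Power = Φ(δ − 2.326) + Φ(−δ − 2.326) = Φ(-0.226) + Φ(-4.426) = 0.4105 + 0.0000 = 0.4105.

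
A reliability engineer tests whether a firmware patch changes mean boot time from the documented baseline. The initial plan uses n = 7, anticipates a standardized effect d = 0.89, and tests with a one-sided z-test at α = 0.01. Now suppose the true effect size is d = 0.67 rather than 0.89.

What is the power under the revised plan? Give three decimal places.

Power ≈ 0.290

With d = 0.67: δ = d·√n = 0.67 × √7 = 1.7727. Critical value z_{0.01} = 2.326.
Revised power = Φ(δ − 2.326) = Φ(-0.554) = 0.2899.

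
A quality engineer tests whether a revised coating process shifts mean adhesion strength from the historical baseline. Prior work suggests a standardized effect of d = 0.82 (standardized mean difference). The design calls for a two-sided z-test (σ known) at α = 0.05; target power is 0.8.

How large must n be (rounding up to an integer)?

n = 12

Set Φ(δ − 1.960) = 0.8; then δ − 1.960 = Φ⁻¹(0.8) = 0.842, giving δ = 2.802.
(For δ > 0 the lower-tail rejection region contributes negligibly to power, so the one-term inversion is standard.)
δ = d·√n ⇒ n = (δ/d)² = (2.802 / 0.82)² = 11.67.
Rounding up, n = 12.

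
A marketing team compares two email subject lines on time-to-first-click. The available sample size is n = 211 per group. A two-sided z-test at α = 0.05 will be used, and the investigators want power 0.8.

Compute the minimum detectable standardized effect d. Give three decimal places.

d ≈ 0.273

Required noncentrality: δ = z_{0.025} + z_{0.20} = 1.960 + 0.842 = 2.802.
(The second rejection-region term Φ(−δ − z_{α/2}) is negligible and dropped.)
δ = d·√(n/2) ⇒ d = δ/√(n/2) = 2.802/√(211/2) = 0.2728.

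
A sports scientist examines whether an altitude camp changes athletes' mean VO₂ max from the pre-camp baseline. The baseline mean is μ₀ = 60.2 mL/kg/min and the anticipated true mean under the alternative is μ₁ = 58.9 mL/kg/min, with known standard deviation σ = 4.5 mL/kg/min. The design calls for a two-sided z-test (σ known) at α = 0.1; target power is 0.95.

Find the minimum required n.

n = 130

Standardized effect: d = |μ₁ − μ₀| / σ = |58.9 − 60.2| / 4.5 = 0.2889
Set Φ(δ − 1.645) = 0.95; then δ − 1.645 = Φ⁻¹(0.95) = 1.645, giving δ = 3.290.
(The Φ(−δ − z_{α/2}) term is vanishingly small for δ > 0 and is dropped in the standard sample-size formula.)
δ = d·√n ⇒ n = (δ/d)² = (3.290 / 0.2889)² = 129.67.
Rounding up, n = 130.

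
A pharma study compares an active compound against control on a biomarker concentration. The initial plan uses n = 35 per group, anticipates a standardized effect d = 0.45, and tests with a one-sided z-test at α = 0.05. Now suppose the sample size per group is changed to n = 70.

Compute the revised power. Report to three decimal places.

With n = 70 per group: δ = d·√(n/2) = 0.45 × √(70/2) = 2.6622. Critical value z_{0.05} = 1.645.
Revised power = P(Z > 1.645 − δ) = Φ(1.017) = 0.8455.

Power ≈ 0.846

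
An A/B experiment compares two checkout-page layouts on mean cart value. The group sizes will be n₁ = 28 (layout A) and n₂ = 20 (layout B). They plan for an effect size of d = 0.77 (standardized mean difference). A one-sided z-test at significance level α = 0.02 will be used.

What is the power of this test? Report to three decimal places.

Noncentrality parameter: δ = d / √(1/n₁ + 1/n₂) = 0.77 / √(1/28 + 1/20) = 2.6301
One-sided α = 0.02 → critical value z_{0.02} = 2.054.
Power = P(Z > 2.054 − δ) = Φ(0.576) = 0.7178.

Power ≈ 0.718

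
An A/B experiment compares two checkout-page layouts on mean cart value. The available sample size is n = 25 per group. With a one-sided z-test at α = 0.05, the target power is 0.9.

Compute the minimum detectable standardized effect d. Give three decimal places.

d ≈ 0.828

Need Φ(δ − 1.645) = 0.9, so δ = 1.645 + 1.282 = 2.926.
δ = d·√(n/2) ⇒ d = δ/√(n/2) = 2.926/√(25/2) = 0.8277.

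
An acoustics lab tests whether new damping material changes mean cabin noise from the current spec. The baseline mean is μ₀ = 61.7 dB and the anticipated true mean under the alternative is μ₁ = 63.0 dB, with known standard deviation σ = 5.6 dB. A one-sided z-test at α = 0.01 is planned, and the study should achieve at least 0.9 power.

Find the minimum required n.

Standardized effect: d = |μ₁ − μ₀| / σ = |63.0 − 61.7| / 5.6 = 0.2321
For power 0.9 need Φ(δ − z_{0.01}) = 0.9, so δ = z_{0.01} + z_{0.10} = 2.326 + 1.282 = 3.608.
δ = d·√n ⇒ n = (δ/d)² = (3.608 / 0.2321)² = 241.55.
Rounding up, n = 242.

n = 242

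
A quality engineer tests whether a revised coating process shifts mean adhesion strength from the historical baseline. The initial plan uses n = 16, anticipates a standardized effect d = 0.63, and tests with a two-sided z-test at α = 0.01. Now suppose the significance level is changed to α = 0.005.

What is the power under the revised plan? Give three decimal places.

Power ≈ 0.387

δ = d·√n = 0.63 × √16 = 2.5200 (unchanged). New critical value: z_{0.0025} = 2.807.
Revised power = Φ(δ − 2.807) + Φ(−δ − 2.807) = Φ(-0.287) + Φ(-5.327) = 0.3870 + 0.0000 = 0.3870.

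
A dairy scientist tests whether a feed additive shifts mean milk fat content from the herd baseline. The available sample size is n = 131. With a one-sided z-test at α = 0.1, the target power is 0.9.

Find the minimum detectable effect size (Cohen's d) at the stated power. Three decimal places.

d ≈ 0.224

Need Φ(δ − 1.282) = 0.9, so δ = 1.282 + 1.282 = 2.563.
δ = d·√n ⇒ d = δ/√n = 2.563/√131 = 0.2239.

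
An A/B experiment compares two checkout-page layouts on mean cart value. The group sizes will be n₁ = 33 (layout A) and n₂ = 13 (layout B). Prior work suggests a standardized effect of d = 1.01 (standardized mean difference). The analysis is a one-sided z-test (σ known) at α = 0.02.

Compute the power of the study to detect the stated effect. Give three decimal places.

Power ≈ 0.849

Noncentrality parameter: λ = d / √(1/n₁ + 1/n₂) = 1.01 / √(1/33 + 1/13) = 3.0844
Critical value for a one-sided test at α = 0.02: z_α = 2.054.
Power = P(Z > 2.054 − λ) = Φ(1.031) = 0.8486.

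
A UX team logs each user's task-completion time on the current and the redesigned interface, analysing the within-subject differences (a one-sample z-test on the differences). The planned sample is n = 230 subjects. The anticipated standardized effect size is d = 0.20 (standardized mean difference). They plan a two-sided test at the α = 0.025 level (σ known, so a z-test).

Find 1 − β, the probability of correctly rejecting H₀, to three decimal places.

Noncentrality parameter: δ = d·√n = 0.20 × √230 = 3.0332
Critical value for a two-sided test at α = 0.025: z_{α/2} = 2.241.
Power = Φ(δ − 2.241) + Φ(−δ − 2.241) = Φ(0.792) + Φ(-5.275) = 0.7857 + 0.0000 = 0.7857.

Power ≈ 0.786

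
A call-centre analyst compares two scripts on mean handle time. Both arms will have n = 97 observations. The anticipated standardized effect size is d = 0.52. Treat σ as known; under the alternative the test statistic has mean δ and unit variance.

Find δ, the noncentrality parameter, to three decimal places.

The noncentrality parameter scales effect size by the design's sample-size factor: δ = d·√(n/2) = 0.52 × √(97/2) = 3.6214

δ ≈ 3.621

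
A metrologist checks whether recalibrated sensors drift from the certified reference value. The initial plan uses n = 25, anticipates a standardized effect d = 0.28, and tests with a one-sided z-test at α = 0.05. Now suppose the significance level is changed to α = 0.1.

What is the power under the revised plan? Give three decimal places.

δ = d·√n = 0.28 × √25 = 1.4000 (unchanged). New critical value: z_{0.1} = 1.282.
Revised power = Φ(δ − 1.282) = Φ(0.118) = 0.5471.

Power ≈ 0.547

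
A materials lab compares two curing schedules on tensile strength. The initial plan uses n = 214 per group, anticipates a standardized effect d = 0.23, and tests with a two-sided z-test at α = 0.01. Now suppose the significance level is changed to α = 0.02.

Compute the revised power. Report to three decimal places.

Power ≈ 0.521

δ = d·√(n/2) = 0.23 × √(214/2) = 2.3791 (unchanged). New critical value: z_{0.01} = 2.326.
Revised power = Φ(δ − 2.326) + Φ(−δ − 2.326) = Φ(0.053) + Φ(-4.705) = 0.5211 + 0.0000 = 0.5211.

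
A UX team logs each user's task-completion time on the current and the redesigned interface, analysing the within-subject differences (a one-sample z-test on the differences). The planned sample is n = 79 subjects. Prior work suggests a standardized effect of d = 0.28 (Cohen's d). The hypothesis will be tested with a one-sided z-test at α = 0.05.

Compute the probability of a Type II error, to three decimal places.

Noncentrality parameter: λ = d·√n = 0.28 × √79 = 2.4887
One-sided α = 0.05 → critical value z_{0.05} = 1.645.
Power = P(Z > 1.645 − λ) = Φ(0.844) = 0.8006.
Type II error: β = 1 − power = 1 − 0.8006 = 0.1994.

β ≈ 0.199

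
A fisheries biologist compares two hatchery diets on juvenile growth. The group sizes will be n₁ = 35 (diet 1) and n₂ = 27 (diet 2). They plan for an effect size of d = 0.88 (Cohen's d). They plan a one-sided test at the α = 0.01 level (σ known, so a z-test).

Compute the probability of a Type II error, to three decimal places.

β ≈ 0.134

Noncentrality parameter: δ = d / √(1/n₁ + 1/n₂) = 0.88 / √(1/35 + 1/27) = 3.4356
Critical value for a one-sided test at α = 0.01: z_α = 2.326.
Power = Φ(δ − 2.326) = Φ(1.109) = 0.8663.
Type II error: β = 1 − power = 1 − 0.8663 = 0.1337.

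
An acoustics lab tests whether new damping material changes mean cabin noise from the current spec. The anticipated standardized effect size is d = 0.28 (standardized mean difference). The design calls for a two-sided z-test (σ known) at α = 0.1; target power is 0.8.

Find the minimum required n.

n = 79

For power 0.8 need Φ(δ − z_{0.05}) = 0.8, so δ = z_{0.05} + z_{0.20} = 1.645 + 0.842 = 2.486.
(The Φ(−δ − z_{α/2}) term is vanishingly small for δ > 0 and is dropped in the standard sample-size formula.)
δ = d·√n ⇒ n = (δ/d)² = (2.486 / 0.28)² = 78.86.
Rounding up, n = 79.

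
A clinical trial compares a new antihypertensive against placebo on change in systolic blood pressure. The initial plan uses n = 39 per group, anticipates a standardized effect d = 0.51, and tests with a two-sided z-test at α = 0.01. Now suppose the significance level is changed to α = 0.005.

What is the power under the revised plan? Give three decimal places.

Power ≈ 0.289

δ = d·√(n/2) = 0.51 × √(39/2) = 2.2521 (unchanged). New critical value: z_{0.0025} = 2.807.
Revised power = Φ(δ − 2.807) + Φ(−δ − 2.807) = Φ(-0.555) + Φ(-5.059) = 0.2895 + 0.0000 = 0.2895.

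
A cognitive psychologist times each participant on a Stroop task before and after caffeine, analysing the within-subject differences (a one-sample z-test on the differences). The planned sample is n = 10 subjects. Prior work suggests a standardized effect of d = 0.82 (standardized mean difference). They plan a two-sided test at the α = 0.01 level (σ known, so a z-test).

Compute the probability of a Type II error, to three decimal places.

β ≈ 0.493

Noncentrality parameter: δ = d·√n = 0.82 × √10 = 2.5931
Critical value for a two-sided test at α = 0.01: z_{α/2} = 2.576.
Power = Φ(δ − 2.576) + Φ(−δ − 2.576) = Φ(0.017) + Φ(-5.169) = 0.5069 + 0.0000 = 0.5069.
Type II error: β = 1 − power = 1 − 0.5069 = 0.4931.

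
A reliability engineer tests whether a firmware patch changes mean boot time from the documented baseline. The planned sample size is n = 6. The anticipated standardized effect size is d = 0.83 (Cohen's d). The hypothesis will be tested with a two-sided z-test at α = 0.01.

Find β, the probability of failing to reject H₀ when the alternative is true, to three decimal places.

β ≈ 0.706

Noncentrality parameter: δ = d·√n = 0.83 × √6 = 2.0331
Critical value for a two-sided test at α = 0.01: z_{α/2} = 2.576.
Power = Φ(δ − 2.576) + Φ(−δ − 2.576) = Φ(-0.543) + Φ(-4.609) = 0.2937 + 0.0000 = 0.2937.
Type II error: β = 1 − power = 1 − 0.2937 = 0.7063.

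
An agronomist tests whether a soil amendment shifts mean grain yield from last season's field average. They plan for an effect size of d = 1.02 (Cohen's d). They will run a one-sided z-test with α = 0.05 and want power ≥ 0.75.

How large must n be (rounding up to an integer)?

Set Φ(δ − 1.645) = 0.75; then δ − 1.645 = Φ⁻¹(0.75) = 0.674, giving δ = 2.319.
δ = d·√n ⇒ n = (δ/d)² = (2.319 / 1.02)² = 5.17.
Rounding up, n = 6.

n = 6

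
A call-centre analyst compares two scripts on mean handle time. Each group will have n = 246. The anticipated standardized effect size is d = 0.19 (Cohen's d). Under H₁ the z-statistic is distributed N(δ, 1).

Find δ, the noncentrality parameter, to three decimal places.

δ ≈ 2.107

The noncentrality parameter scales effect size by the design's sample-size factor: δ = d·√(n/2) = 0.19 × √(246/2) = 2.1072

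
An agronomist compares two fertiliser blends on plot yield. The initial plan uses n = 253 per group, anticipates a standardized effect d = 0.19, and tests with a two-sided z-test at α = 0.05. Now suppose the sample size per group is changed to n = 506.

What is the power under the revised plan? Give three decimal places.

Power ≈ 0.856

With n = 506 per group: δ = d·√(n/2) = 0.19 × √(506/2) = 3.0221. Critical value z_{0.025} = 1.960.
Revised power = Φ(δ − 1.960) + Φ(−δ − 1.960) = Φ(1.062) + Φ(-4.982) = 0.8559 + 0.0000 = 0.8559.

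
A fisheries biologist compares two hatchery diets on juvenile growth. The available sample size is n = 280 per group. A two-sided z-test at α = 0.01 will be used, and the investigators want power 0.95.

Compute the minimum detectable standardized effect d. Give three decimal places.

d ≈ 0.357

Required noncentrality: δ = z_{0.005} + z_{0.05} = 2.576 + 1.645 = 4.221.
(The second rejection-region term Φ(−δ − z_{α/2}) is negligible and dropped.)
δ = d·√(n/2) ⇒ d = δ/√(n/2) = 4.221/√(280/2) = 0.3567.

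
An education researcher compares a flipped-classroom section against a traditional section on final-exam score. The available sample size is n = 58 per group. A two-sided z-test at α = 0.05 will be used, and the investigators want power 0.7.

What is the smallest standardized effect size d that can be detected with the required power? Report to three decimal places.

d ≈ 0.461

Required noncentrality: δ = z_{0.025} + z_{0.30} = 1.960 + 0.524 = 2.484.
(Lower-tail contribution to power is negligible for δ > 0.)
δ = d·√(n/2) ⇒ d = δ/√(n/2) = 2.484/√(58/2) = 0.4613.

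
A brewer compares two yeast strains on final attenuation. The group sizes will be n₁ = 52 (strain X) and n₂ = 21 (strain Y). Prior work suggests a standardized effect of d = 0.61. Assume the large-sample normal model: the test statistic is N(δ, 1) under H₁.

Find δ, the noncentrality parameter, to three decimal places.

δ ≈ 2.359

The noncentrality parameter scales effect size by the design's sample-size factor: δ = d / √(1/n₁ + 1/n₂) = 0.61 / √(1/52 + 1/21) = 2.3593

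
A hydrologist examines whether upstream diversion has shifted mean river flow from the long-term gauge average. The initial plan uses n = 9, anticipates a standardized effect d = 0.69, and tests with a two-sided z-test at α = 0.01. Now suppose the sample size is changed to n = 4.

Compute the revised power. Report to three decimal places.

With n = 4: δ = d·√n = 0.69 × √4 = 1.3800. Critical value z_{0.005} = 2.576.
Revised power = Φ(δ − 2.576) + Φ(−δ − 2.576) = Φ(-1.196) + Φ(-3.956) = 0.1159 + 0.0000 = 0.1159.

Power ≈ 0.116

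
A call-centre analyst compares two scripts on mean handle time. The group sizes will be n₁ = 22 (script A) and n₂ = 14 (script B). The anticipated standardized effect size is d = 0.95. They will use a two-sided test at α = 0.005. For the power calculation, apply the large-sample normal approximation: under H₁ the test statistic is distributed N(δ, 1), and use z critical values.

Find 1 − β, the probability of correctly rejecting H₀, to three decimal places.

Power ≈ 0.489

Noncentrality parameter: δ = d / √(1/n₁ + 1/n₂) = 0.95 / √(1/22 + 1/14) = 2.7787
Two-sided α = 0.005 → critical value z_{0.0025} = 2.807.
Power = Φ(δ − 2.807) + Φ(−δ − 2.807) = Φ(-0.028) + Φ(-5.586) = 0.4887 + 0.0000 = 0.4887.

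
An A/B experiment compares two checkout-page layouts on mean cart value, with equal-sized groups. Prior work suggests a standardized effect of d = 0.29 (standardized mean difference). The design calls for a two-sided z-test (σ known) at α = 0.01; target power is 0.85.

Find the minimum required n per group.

Set Φ(δ − 2.576) = 0.85; then δ − 2.576 = Φ⁻¹(0.85) = 1.036, giving δ = 3.612.
(The Φ(−δ − z_{α/2}) term is vanishingly small for δ > 0 and is dropped in the standard sample-size formula.)
δ = d·√(n/2) ⇒ n = 2(δ/d)² = 2 × (3.612 / 0.29)² = 310.31.
Round up to the next whole unit.

n = 311 per group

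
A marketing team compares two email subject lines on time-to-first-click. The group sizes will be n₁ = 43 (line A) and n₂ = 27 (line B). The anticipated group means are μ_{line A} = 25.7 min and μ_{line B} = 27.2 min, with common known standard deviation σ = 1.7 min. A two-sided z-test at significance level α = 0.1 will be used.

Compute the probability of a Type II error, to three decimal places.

β ≈ 0.026

Standardized effect: d = |μ_{line A} − μ_{line B}| / σ = |25.7 − 27.2| / 1.7 = 0.8824
Noncentrality parameter: δ = d / √(1/n₁ + 1/n₂) = 0.8824 / √(1/43 + 1/27) = 3.5934
Two-sided α = 0.1 → critical value z_{0.05} = 1.645.
Power = Φ(δ − 1.645) + Φ(−δ − 1.645) = Φ(1.949) + Φ(-5.238) = 0.9743 + 0.0000 = 0.9743.
Type II error: β = 1 − power = 1 − 0.9743 = 0.0257.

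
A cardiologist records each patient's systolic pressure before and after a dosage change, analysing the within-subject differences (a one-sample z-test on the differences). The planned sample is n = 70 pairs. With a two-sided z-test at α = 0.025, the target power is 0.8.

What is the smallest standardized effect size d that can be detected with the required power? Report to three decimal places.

Required noncentrality: δ = z_{0.0125} + z_{0.20} = 2.241 + 0.842 = 3.083.
(Lower-tail contribution to power is negligible for δ > 0.)
δ = d·√n ⇒ d = δ/√n = 3.083/√70 = 0.3685.

d ≈ 0.368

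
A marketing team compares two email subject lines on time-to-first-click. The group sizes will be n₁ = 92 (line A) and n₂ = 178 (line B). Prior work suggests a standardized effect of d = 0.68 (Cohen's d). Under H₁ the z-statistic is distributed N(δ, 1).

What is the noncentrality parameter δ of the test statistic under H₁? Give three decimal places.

The noncentrality parameter scales effect size by the design's sample-size factor: δ = d / √(1/n₁ + 1/n₂) = 0.68 / √(1/92 + 1/178) = 5.2958

δ ≈ 5.296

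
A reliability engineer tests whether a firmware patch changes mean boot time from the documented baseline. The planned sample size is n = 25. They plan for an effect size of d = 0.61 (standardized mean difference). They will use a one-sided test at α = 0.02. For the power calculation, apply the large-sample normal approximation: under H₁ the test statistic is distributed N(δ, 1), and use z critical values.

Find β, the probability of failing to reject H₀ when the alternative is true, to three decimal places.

β ≈ 0.160

Noncentrality parameter: δ = d·√n = 0.61 × √25 = 3.0500
One-sided α = 0.02 → critical value z_{0.02} = 2.054.
Power = P(Z > 2.054 − δ) = Φ(0.996) = 0.8404.
Type II error: β = 1 − power = 1 − 0.8404 = 0.1596.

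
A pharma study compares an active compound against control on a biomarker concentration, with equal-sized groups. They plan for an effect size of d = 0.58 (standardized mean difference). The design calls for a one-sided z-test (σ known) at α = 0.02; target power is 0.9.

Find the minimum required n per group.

For power 0.9 need Φ(δ − z_{0.02}) = 0.9, so δ = z_{0.02} + z_{0.10} = 2.054 + 1.282 = 3.335.
δ = d·√(n/2) ⇒ n = 2(δ/d)² = 2 × (3.335 / 0.58)² = 66.14.
Rounding up, n = 67 per group.

n = 67 per group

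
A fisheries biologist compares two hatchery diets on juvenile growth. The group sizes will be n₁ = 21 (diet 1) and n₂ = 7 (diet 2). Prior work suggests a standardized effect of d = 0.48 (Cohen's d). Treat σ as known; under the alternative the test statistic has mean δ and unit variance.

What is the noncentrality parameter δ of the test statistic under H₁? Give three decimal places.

δ ≈ 1.100

δ = d / √(1/n₁ + 1/n₂) = 0.48 / √(1/21 + 1/7) = 1.0998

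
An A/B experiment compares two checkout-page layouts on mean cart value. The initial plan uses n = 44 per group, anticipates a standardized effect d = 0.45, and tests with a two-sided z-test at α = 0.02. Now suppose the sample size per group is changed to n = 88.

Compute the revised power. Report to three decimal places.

Power ≈ 0.745

With n = 88 per group: δ = d·√(n/2) = 0.45 × √(88/2) = 2.9850. Critical value z_{0.01} = 2.326.
Revised power = Φ(δ − 2.326) + Φ(−δ − 2.326) = Φ(0.659) + Φ(-5.311) = 0.7449 + 0.0000 = 0.7449.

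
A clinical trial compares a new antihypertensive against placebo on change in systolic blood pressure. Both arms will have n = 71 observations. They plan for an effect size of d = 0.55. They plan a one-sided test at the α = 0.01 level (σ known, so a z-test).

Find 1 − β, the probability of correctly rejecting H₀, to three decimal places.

Noncentrality parameter: δ = d·√(n/2) = 0.55 × √(71/2) = 3.2770
Critical value for a one-sided test at α = 0.01: z_α = 2.326.
Power = Φ(δ − 2.326) = Φ(0.951) = 0.8291.

Power ≈ 0.829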